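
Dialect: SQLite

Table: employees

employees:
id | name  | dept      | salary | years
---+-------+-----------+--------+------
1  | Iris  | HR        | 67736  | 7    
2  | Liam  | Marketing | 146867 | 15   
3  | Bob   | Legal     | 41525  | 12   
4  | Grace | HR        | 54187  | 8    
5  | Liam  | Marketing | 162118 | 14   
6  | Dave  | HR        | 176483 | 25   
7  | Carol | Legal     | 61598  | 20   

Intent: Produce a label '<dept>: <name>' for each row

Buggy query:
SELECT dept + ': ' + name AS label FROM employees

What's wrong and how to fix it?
Bug: '+' is numeric addition; on text columns SQLite converts them to 0 instead of concatenating

Fix: Use the || operator for string concatenation

Corrected query:
SELECT dept || ': ' || name AS label FROM employees

Result:
label          
---------------
HR: Iris       
Marketing: Liam
Legal: Bob     
HR: Grace      
Marketing: Liam
HR: Dave       
Legal: Carol   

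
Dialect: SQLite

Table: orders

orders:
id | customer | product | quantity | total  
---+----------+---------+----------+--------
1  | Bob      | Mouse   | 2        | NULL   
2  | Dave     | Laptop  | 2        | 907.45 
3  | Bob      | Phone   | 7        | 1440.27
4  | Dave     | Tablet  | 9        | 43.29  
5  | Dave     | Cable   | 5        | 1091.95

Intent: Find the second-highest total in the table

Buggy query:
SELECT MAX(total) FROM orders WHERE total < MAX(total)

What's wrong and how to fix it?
Bug: MAX(total) on the right of the comparison is an aggregate-in-WHERE error

Fix: Put the inner MAX in a scalar subquery

Corrected query:
SELECT MAX(total) FROM orders WHERE total < (SELECT MAX(total) FROM orders)

Result:
MAX(total)
----------
1091.95   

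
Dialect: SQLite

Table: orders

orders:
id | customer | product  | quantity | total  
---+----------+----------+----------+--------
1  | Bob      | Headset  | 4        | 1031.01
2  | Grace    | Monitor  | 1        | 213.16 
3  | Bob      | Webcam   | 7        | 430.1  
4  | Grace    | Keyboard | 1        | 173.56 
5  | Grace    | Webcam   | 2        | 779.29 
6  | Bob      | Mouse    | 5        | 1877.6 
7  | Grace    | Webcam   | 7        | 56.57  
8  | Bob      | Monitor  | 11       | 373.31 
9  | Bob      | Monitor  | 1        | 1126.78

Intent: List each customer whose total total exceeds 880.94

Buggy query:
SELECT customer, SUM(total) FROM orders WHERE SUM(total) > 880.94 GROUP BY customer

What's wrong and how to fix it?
Bug: SUM(total) is an aggregate, but WHERE filters rows before aggregation

Fix: Use HAVING (which filters groups after aggregation) instead of WHERE

Corrected query:
SELECT customer, SUM(total) FROM orders GROUP BY customer HAVING SUM(total) > 880.94

Result:
customer | SUM(total)
---------+-----------
Bob      | 4838.8    
Grace    | 1222.58   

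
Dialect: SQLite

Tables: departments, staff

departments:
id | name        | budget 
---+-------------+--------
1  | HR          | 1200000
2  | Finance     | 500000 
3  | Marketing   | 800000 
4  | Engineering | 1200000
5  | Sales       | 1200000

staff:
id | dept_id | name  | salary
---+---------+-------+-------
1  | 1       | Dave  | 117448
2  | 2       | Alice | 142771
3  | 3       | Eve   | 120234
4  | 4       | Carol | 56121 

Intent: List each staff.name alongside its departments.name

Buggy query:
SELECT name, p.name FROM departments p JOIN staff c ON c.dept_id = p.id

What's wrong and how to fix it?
Bug: 'name' exists in both joined tables, so the database can't tell which one is meant

Fix: Qualify the column with its table alias (c.name)

Corrected query:
SELECT c.name, p.name FROM departments p JOIN staff c ON c.dept_id = p.id

Result:
name  | name       
------+------------
Dave  | HR         
Alice | Finance    
Eve   | Marketing  
Carol | Engineering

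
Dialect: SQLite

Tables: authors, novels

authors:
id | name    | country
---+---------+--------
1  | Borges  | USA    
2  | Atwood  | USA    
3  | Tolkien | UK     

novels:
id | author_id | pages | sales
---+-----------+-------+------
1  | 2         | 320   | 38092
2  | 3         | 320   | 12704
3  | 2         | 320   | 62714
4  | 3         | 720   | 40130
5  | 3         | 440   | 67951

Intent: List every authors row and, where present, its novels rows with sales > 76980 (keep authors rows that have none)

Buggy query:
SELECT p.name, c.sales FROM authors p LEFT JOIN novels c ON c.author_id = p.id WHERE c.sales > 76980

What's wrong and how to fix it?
Bug: A WHERE condition on the right-hand table after LEFT JOIN drops unmatched parents

Fix: Put 'c.sales > 76980' in the JOIN's ON clause instead of WHERE

Corrected query:
SELECT p.name, c.sales FROM authors p LEFT JOIN novels c ON c.author_id = p.id AND c.sales > 76980

Result:
name    | sales
--------+------
Borges  | NULL 
Atwood  | NULL 
Tolkien | NULL 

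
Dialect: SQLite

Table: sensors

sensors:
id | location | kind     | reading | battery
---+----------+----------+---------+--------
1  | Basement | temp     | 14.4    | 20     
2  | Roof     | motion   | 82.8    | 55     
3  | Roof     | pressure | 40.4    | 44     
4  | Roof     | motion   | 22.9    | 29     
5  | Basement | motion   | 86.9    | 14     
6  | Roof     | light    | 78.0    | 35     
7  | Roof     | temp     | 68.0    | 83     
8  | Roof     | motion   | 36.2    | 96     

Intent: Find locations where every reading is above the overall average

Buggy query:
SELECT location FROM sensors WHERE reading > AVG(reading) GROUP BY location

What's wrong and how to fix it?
Bug: AVG() is an aggregate; it can't sit directly in WHERE

Fix: Compute the overall average in a scalar subquery and compare each group's MIN against it in HAVING

Corrected query:
SELECT location FROM sensors GROUP BY location HAVING MIN(reading) > (SELECT AVG(reading) FROM sensors)

Result:
(no rows)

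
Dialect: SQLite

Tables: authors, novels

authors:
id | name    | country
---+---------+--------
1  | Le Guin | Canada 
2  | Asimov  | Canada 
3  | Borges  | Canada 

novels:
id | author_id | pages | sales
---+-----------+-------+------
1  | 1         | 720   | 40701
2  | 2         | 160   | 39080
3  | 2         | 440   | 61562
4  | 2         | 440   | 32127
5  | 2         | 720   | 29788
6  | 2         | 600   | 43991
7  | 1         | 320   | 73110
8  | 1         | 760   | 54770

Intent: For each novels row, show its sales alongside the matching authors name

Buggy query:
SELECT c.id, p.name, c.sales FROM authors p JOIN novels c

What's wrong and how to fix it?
Bug: JOIN with no ON clause produces a cartesian product; every novels row pairs with every authors row

Fix: Specify the join condition linking the foreign key to the parent id

Corrected query:
SELECT c.id, p.name, c.sales FROM authors p JOIN novels c ON c.author_id = p.id

Result:
id | name    | sales
---+---------+------
1  | Le Guin | 40701
2  | Asimov  | 39080
3  | Asimov  | 61562
4  | Asimov  | 32127
5  | Asimov  | 29788
6  | Asimov  | 43991
7  | Le Guin | 73110
8  | Le Guin | 54770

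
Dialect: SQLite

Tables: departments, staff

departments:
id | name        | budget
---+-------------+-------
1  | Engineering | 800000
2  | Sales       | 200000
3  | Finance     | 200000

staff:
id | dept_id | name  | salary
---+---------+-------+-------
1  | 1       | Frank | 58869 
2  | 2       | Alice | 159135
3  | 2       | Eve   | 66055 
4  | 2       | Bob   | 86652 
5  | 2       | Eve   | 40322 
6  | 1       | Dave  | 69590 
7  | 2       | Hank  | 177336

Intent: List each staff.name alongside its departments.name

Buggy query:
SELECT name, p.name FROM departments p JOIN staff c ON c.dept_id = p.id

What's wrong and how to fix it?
Bug: Both tables have a 'name' column; the unqualified reference is ambiguous

Fix: Qualify the column with its table alias (c.name)

Corrected query:
SELECT c.name, p.name FROM departments p JOIN staff c ON c.dept_id = p.id

Result:
name  | name       
------+------------
Frank | Engineering
Alice | Sales      
Eve   | Sales      
Bob   | Sales      
Eve   | Sales      
Dave  | Engineering
Hank  | Sales      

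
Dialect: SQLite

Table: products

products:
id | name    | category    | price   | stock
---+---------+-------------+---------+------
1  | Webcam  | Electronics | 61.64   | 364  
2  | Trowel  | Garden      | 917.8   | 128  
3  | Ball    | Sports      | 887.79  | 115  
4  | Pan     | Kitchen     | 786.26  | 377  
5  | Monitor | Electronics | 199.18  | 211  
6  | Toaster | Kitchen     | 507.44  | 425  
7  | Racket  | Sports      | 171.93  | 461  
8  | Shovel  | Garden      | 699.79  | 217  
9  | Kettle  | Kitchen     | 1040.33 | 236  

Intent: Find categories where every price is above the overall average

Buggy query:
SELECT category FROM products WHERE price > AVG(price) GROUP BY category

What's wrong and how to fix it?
Bug: AVG() is an aggregate; it can't sit directly in WHERE

Fix: Compute the overall average in a scalar subquery and compare each group's MIN against it in HAVING

Corrected query:
SELECT category FROM products GROUP BY category HAVING MIN(price) > (SELECT AVG(price) FROM products)

Result:
category
--------
Garden  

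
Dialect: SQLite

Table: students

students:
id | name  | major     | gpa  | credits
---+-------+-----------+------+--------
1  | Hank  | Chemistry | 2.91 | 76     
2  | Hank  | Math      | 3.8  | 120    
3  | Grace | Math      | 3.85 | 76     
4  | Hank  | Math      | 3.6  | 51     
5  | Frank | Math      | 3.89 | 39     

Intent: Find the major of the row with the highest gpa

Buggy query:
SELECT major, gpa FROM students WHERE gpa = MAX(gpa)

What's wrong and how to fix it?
Bug: WHERE is evaluated per row; an aggregate over the whole table isn't defined there

Fix: Wrap MAX in a scalar subquery so WHERE compares against a single value

Corrected query:
SELECT major, gpa FROM students WHERE gpa = (SELECT MAX(gpa) FROM students)

Result:
major | gpa 
------+-----
Math  | 3.89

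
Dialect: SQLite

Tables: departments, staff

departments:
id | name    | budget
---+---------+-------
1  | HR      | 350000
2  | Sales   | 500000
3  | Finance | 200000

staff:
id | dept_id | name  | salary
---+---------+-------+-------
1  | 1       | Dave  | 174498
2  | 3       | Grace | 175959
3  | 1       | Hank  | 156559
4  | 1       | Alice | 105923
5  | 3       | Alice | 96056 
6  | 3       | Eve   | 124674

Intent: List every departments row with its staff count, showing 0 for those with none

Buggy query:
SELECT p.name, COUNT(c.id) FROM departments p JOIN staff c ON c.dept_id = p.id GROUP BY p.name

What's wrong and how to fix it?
Bug: INNER JOIN drops departments rows that have no matching staff rows

Fix: Use LEFT JOIN so parents without children still appear (COUNT(c.id) gives 0)

Corrected query:
SELECT p.name, COUNT(c.id) FROM departments p LEFT JOIN staff c ON c.dept_id = p.id GROUP BY p.name

Result:
name    | COUNT(c.id)
--------+------------
Finance | 3          
HR      | 3          
Sales   | 0          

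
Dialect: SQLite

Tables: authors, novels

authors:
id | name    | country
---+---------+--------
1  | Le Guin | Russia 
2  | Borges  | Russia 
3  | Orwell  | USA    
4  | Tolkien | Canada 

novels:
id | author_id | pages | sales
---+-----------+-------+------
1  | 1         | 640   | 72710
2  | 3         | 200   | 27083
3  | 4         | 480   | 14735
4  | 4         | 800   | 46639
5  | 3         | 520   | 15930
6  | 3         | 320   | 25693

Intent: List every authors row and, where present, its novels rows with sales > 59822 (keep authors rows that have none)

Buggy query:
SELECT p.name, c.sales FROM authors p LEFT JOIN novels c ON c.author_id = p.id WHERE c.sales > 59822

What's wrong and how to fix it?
Bug: A WHERE condition on the right-hand table after LEFT JOIN drops unmatched parents

Fix: Move the right-table condition into the ON clause so unmatched parents are kept

Corrected query:
SELECT p.name, c.sales FROM authors p LEFT JOIN novels c ON c.author_id = p.id AND c.sales > 59822

Result:
name    | sales
--------+------
Le Guin | 72710
Borges  | NULL 
Orwell  | NULL 
Tolkien | NULL 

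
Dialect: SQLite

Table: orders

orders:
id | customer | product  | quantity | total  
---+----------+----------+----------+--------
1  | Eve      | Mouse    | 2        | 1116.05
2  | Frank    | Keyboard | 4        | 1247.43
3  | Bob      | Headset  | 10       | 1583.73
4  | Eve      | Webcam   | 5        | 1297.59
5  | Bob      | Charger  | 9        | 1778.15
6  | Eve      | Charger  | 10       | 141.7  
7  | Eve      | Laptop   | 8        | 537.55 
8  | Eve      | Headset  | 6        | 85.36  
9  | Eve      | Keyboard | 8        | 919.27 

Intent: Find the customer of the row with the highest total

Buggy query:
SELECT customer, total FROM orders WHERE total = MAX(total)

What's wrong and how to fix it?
Bug: WHERE is evaluated per row; an aggregate over the whole table isn't defined there

Fix: Wrap MAX in a scalar subquery so WHERE compares against a single value

Corrected query:
SELECT customer, total FROM orders WHERE total = (SELECT MAX(total) FROM orders)

Result:
customer | total  
---------+--------
Bob      | 1778.15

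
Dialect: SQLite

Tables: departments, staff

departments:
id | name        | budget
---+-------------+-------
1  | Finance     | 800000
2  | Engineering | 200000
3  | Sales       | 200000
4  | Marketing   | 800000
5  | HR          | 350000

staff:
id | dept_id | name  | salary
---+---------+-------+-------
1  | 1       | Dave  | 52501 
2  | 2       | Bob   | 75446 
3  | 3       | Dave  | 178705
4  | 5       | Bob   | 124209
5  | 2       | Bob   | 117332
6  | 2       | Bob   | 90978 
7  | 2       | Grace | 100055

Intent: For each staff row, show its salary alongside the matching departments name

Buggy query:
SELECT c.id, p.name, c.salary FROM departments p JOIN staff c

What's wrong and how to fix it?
Bug: Missing join condition: each staff row is matched to all departments rows instead of just its own

Fix: Add ON c.dept_id = p.id to the JOIN

Corrected query:
SELECT c.id, p.name, c.salary FROM departments p JOIN staff c ON c.dept_id = p.id

Result:
id | name        | salary
---+-------------+-------
1  | Finance     | 52501 
2  | Engineering | 75446 
3  | Sales       | 178705
4  | HR          | 124209
5  | Engineering | 117332
6  | Engineering | 90978 
7  | Engineering | 100055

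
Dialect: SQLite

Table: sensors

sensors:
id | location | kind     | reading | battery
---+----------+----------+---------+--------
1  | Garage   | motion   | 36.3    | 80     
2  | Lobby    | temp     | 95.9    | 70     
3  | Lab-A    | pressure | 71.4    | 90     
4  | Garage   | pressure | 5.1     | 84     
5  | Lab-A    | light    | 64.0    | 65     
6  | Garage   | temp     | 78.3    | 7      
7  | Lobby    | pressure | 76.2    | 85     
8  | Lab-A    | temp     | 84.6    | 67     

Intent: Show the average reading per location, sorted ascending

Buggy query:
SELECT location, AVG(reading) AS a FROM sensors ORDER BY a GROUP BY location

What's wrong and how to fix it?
Bug: ORDER BY appears before GROUP BY; SQL clause order requires GROUP BY first

Fix: Move ORDER BY to the end, after GROUP BY

Corrected query:
SELECT location, AVG(reading) AS a FROM sensors GROUP BY location ORDER BY a

Result:
location | a        
---------+----------
Garage   | 39.9     
Lab-A    | 73.333333
Lobby    | 86.05    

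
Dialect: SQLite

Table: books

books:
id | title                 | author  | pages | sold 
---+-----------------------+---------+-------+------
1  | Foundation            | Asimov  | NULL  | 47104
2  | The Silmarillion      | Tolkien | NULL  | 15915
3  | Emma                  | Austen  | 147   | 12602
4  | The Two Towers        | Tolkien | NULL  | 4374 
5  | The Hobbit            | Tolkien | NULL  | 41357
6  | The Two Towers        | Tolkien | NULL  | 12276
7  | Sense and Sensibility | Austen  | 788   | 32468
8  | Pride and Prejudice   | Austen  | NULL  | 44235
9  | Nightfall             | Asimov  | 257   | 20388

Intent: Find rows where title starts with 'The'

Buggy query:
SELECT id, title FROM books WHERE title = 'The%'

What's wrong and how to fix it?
Bug: Wildcards only work with LIKE; '=' treats '%' as a literal character

Fix: Replace '=' with LIKE so 'The%' is treated as a pattern

Corrected query:
SELECT id, title FROM books WHERE title LIKE 'The%'

Result:
id | title           
---+-----------------
2  | The Silmarillion
4  | The Two Towers  
5  | The Hobbit      
6  | The Two Towers  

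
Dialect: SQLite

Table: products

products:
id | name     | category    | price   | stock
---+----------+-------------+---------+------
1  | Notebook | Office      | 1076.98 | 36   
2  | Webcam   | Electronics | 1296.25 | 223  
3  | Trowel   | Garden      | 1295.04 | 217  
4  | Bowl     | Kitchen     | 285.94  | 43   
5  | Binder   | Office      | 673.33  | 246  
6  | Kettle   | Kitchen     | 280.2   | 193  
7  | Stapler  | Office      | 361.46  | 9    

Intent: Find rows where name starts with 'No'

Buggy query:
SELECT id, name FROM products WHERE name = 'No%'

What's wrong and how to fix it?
Bug: Wildcards only work with LIKE; '=' treats '%' as a literal character

Fix: Replace '=' with LIKE so 'No%' is treated as a pattern

Corrected query:
SELECT id, name FROM products WHERE name LIKE 'No%'

Result:
id | name    
---+---------
1  | Notebook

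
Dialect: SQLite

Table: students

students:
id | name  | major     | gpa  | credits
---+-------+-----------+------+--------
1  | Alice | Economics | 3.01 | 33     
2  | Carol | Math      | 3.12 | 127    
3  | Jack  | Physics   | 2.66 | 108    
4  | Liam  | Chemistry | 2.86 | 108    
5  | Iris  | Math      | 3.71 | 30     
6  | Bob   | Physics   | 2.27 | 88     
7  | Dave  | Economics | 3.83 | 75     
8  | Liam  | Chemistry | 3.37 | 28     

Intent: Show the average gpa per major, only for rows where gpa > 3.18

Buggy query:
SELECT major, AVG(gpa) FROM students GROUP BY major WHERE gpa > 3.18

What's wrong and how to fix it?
Bug: Row-level WHERE must come before GROUP BY in the clause order

Fix: Place WHERE between FROM and GROUP BY

Corrected query:
SELECT major, AVG(gpa) FROM students WHERE gpa > 3.18 GROUP BY major

Result:
major     | AVG(gpa)
----------+---------
Chemistry | 3.37    
Economics | 3.83    
Math      | 3.71    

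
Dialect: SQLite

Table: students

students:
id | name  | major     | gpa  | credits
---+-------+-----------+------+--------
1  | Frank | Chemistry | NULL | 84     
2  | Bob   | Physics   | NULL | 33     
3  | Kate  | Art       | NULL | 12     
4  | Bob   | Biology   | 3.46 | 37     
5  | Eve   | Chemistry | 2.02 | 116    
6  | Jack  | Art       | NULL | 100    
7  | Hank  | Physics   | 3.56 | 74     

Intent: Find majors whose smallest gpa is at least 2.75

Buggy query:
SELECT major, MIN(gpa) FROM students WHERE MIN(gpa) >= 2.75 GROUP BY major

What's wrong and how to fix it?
Bug: MIN() in WHERE is a misuse of aggregate

Fix: Replace WHERE with HAVING after the GROUP BY

Corrected query:
SELECT major, MIN(gpa) FROM students GROUP BY major HAVING MIN(gpa) >= 2.75

Result:
major   | MIN(gpa)
--------+---------
Biology | 3.46    
Physics | 3.56    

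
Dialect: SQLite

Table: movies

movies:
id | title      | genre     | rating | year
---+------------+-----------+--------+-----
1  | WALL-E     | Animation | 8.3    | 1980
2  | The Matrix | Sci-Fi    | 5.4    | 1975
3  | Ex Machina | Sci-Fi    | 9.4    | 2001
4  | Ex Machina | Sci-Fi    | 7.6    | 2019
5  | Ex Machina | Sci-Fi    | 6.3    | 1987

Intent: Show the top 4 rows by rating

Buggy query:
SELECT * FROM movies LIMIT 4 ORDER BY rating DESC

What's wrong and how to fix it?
Bug: LIMIT must come after ORDER BY

Fix: Swap the clauses: ORDER BY first, then LIMIT

Corrected query:
SELECT * FROM movies ORDER BY rating DESC LIMIT 4

Result:
id | title      | genre     | rating | year
---+------------+-----------+--------+-----
3  | Ex Machina | Sci-Fi    | 9.4    | 2001
1  | WALL-E     | Animation | 8.3    | 1980
4  | Ex Machina | Sci-Fi    | 7.6    | 2019
5  | Ex Machina | Sci-Fi    | 6.3    | 1987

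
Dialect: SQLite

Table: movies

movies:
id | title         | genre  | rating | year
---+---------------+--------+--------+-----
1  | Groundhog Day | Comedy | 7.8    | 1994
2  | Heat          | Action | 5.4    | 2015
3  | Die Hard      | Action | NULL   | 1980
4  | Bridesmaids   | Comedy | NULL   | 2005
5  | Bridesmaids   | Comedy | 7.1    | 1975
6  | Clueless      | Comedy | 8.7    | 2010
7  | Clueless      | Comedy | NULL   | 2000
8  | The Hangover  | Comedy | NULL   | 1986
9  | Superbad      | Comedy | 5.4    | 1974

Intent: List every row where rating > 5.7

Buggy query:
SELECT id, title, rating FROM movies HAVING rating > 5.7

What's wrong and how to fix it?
Bug: This is a non-aggregate query (no GROUP BY, no aggregates), so in SQLite the HAVING clause is invalid here; a row-level condition belongs in WHERE

Fix: Use WHERE for row-level filtering

Corrected query:
SELECT id, title, rating FROM movies WHERE rating > 5.7

Result:
id | title         | rating
---+---------------+-------
1  | Groundhog Day | 7.8   
5  | Bridesmaids   | 7.1   
6  | Clueless      | 8.7   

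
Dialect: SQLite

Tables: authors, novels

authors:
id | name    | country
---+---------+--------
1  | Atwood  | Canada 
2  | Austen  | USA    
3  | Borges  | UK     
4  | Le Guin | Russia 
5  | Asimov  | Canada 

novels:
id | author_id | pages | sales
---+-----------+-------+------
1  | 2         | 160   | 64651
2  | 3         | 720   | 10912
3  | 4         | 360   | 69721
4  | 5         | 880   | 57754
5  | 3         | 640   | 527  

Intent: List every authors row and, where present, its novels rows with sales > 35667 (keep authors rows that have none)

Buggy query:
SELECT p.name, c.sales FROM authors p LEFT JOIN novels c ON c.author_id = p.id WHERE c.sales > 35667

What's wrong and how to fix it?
Bug: Filtering c.sales in WHERE discards the NULL rows produced by LEFT JOIN, turning it into an inner join

Fix: Put 'c.sales > 35667' in the JOIN's ON clause instead of WHERE

Corrected query:
SELECT p.name, c.sales FROM authors p LEFT JOIN novels c ON c.author_id = p.id AND c.sales > 35667

Result:
name    | sales
--------+------
Atwood  | NULL 
Austen  | 64651
Borges  | NULL 
Le Guin | 69721
Asimov  | 57754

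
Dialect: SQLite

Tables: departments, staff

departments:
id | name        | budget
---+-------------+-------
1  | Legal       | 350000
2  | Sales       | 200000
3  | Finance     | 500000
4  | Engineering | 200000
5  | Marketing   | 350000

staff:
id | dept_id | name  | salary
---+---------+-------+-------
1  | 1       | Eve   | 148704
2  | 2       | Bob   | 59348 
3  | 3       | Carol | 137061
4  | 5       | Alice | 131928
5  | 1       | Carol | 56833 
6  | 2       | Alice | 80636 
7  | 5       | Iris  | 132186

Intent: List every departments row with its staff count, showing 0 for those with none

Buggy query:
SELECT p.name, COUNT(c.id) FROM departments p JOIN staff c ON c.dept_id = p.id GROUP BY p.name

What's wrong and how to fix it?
Bug: An inner join excludes parents with zero children

Fix: Switch to LEFT JOIN to retain unmatched parent rows

Corrected query:
SELECT p.name, COUNT(c.id) FROM departments p LEFT JOIN staff c ON c.dept_id = p.id GROUP BY p.name

Result:
name        | COUNT(c.id)
------------+------------
Engineering | 0          
Finance     | 1          
Legal       | 2          
Marketing   | 2          
Sales       | 2          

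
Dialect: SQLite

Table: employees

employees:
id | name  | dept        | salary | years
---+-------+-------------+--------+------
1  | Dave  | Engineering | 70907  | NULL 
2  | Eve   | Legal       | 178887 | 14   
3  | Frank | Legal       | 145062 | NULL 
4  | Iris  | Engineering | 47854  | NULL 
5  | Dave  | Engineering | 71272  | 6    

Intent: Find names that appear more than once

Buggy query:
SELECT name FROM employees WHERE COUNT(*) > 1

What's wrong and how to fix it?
Bug: COUNT(*) is an aggregate and cannot be used in WHERE

Fix: Group first, then use HAVING for the count condition

Corrected query:
SELECT name FROM employees GROUP BY name HAVING COUNT(*) > 1

Result:
name
----
Dave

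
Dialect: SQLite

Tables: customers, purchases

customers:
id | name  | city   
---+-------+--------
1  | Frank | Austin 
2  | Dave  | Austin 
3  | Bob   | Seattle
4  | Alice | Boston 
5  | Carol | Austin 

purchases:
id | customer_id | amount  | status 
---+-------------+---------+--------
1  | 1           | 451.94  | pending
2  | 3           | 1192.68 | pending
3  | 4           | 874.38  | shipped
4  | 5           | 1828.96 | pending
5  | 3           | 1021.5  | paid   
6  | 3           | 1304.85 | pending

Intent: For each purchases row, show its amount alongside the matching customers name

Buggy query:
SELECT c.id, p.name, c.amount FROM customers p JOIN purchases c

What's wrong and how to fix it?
Bug: Missing join condition: each purchases row is matched to all customers rows instead of just its own

Fix: Specify the join condition linking the foreign key to the parent id

Corrected query:
SELECT c.id, p.name, c.amount FROM customers p JOIN purchases c ON c.customer_id = p.id

Result:
id | name  | amount 
---+-------+--------
1  | Frank | 451.94 
2  | Bob   | 1192.68
3  | Alice | 874.38 
4  | Carol | 1828.96
5  | Bob   | 1021.5 
6  | Bob   | 1304.85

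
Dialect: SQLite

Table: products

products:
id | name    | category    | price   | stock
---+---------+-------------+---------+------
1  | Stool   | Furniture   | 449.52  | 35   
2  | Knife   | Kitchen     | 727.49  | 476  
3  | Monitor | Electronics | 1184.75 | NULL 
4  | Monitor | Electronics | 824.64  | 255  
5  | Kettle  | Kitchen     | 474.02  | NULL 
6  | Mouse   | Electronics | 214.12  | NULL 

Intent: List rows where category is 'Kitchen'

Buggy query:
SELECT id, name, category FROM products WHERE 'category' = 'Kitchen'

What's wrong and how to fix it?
Bug: 'category' in single quotes is a string literal, not the column; the comparison is literal-vs-literal and never true

Fix: Remove the quotes around the column name (or use double quotes for an identifier)

Corrected query:
SELECT id, name, category FROM products WHERE category = 'Kitchen'

Result:
id | name   | category
---+--------+---------
2  | Knife  | Kitchen 
5  | Kettle | Kitchen 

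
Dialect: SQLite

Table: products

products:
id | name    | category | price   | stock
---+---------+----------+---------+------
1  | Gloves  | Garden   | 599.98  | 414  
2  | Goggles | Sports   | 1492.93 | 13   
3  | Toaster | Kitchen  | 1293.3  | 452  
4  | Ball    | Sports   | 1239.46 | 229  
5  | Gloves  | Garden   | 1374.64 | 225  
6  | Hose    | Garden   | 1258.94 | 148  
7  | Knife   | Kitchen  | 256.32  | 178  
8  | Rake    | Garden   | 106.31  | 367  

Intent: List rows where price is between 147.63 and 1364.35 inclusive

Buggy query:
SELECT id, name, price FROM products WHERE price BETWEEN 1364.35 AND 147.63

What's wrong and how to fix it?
Bug: BETWEEN expects the lower bound first; with 1364.35 AND 147.63 the range is empty

Fix: Swap the bounds so the smaller value comes first

Corrected query:
SELECT id, name, price FROM products WHERE price BETWEEN 147.63 AND 1364.35

Result:
id | name    | price  
---+---------+--------
1  | Gloves  | 599.98 
3  | Toaster | 1293.3 
4  | Ball    | 1239.46
6  | Hose    | 1258.94
7  | Knife   | 256.32 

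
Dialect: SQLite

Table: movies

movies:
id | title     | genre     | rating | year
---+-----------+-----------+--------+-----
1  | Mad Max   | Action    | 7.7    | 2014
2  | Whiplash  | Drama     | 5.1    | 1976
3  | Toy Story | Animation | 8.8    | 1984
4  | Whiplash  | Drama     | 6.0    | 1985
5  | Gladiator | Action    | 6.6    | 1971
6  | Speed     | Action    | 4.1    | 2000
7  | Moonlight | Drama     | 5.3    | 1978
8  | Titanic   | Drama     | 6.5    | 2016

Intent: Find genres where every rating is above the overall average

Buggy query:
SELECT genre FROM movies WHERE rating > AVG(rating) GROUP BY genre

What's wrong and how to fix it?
Bug: AVG() is an aggregate; it can't sit directly in WHERE

Fix: Compute the overall average in a scalar subquery and compare each group's MIN against it in HAVING

Corrected query:
SELECT genre FROM movies GROUP BY genre HAVING MIN(rating) > (SELECT AVG(rating) FROM movies)

Result:
genre    
---------
Animation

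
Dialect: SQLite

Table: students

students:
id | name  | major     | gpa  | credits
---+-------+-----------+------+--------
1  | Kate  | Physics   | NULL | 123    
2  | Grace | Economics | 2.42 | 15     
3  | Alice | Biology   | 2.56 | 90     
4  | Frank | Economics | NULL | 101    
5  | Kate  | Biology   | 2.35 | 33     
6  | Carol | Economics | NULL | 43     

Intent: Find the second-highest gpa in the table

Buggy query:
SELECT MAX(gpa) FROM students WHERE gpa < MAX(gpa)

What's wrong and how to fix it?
Bug: MAX(gpa) on the right of the comparison is an aggregate-in-WHERE error

Fix: Compute the overall MAX in a subquery, then take MAX of rows below it

Corrected query:
SELECT MAX(gpa) FROM students WHERE gpa < (SELECT MAX(gpa) FROM students)

Result:
MAX(gpa)
--------
2.42    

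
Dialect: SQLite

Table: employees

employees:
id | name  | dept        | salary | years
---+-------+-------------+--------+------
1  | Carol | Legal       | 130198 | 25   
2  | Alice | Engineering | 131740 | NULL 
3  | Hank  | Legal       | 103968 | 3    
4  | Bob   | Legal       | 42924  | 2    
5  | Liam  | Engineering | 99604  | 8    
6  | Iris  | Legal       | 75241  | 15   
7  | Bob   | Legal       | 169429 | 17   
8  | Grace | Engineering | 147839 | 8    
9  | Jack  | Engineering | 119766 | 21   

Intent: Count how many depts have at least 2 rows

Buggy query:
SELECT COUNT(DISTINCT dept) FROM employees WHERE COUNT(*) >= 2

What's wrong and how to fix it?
Bug: COUNT(*) cannot appear in WHERE; the per-group count doesn't exist yet

Fix: Group first with HAVING COUNT(*) >= 2, then COUNT the resulting groups

Corrected query:
SELECT COUNT(*) FROM (SELECT dept FROM employees GROUP BY dept HAVING COUNT(*) >= 2)

Result:
COUNT(*)
--------
2       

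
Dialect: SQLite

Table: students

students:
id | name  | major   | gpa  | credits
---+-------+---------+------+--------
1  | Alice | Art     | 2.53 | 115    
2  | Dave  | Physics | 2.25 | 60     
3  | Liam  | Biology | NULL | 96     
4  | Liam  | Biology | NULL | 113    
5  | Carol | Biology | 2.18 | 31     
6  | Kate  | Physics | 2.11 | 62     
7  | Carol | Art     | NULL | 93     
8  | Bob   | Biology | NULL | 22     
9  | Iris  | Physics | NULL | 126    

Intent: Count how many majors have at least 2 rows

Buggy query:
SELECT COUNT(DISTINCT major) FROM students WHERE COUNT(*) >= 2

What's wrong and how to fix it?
Bug: COUNT(*) cannot appear in WHERE; the per-group count doesn't exist yet

Fix: Use a subquery that GROUPs and filters with HAVING, then count its rows

Corrected query:
SELECT COUNT(*) FROM (SELECT major FROM students GROUP BY major HAVING COUNT(*) >= 2)

Result:
COUNT(*)
--------
3       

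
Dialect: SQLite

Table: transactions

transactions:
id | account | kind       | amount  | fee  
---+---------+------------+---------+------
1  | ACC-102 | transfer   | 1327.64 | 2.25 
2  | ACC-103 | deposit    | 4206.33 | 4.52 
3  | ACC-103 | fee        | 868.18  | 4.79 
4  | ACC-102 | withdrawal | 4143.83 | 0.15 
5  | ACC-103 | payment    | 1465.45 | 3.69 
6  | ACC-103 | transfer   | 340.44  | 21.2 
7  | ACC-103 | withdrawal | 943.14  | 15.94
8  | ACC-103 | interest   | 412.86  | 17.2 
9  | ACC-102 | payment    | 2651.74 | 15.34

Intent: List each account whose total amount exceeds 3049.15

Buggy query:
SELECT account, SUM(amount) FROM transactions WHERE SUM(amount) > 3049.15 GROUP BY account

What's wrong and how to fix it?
Bug: Aggregate functions cannot appear in a WHERE clause

Fix: Use HAVING (which filters groups after aggregation) instead of WHERE

Corrected query:
SELECT account, SUM(amount) FROM transactions GROUP BY account HAVING SUM(amount) > 3049.15

Result:
account | SUM(amount)
--------+------------
ACC-102 | 8123.21    
ACC-103 | 8236.4     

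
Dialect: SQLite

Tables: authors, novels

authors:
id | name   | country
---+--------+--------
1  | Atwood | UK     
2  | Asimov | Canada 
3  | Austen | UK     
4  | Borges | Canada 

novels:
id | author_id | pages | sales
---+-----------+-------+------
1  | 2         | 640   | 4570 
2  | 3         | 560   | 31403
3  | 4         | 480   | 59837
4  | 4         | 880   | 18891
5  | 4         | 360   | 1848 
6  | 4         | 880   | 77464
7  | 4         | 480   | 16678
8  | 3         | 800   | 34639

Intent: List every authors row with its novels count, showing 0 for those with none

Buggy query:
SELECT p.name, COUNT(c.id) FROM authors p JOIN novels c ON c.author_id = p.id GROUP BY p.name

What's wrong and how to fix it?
Bug: An inner join excludes parents with zero children

Fix: Use LEFT JOIN so parents without children still appear (COUNT(c.id) gives 0)

Corrected query:
SELECT p.name, COUNT(c.id) FROM authors p LEFT JOIN novels c ON c.author_id = p.id GROUP BY p.name

Result:
name   | COUNT(c.id)
-------+------------
Asimov | 1          
Atwood | 0          
Austen | 2          
Borges | 5          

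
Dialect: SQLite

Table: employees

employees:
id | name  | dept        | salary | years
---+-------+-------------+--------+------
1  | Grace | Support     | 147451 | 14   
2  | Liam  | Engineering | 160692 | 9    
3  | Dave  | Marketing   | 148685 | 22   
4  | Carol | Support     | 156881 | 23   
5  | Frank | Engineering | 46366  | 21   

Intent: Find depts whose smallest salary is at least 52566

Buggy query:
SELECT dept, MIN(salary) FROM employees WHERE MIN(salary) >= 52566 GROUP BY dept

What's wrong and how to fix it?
Bug: Aggregates like MIN are computed per group after WHERE runs

Fix: Use HAVING for the per-group MIN condition

Corrected query:
SELECT dept, MIN(salary) FROM employees GROUP BY dept HAVING MIN(salary) >= 52566

Result:
dept      | MIN(salary)
----------+------------
Marketing | 148685     
Support   | 147451     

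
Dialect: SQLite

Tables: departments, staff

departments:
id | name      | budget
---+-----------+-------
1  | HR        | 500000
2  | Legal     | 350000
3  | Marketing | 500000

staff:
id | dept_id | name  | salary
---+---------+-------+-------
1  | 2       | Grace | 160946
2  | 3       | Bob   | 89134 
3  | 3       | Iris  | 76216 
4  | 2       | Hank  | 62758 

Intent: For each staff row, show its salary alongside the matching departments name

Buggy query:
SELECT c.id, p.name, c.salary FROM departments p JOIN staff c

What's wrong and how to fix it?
Bug: JOIN with no ON clause produces a cartesian product; every staff row pairs with every departments row

Fix: Add ON c.dept_id = p.id to the JOIN

Corrected query:
SELECT c.id, p.name, c.salary FROM departments p JOIN staff c ON c.dept_id = p.id

Result:
id | name      | salary
---+-----------+-------
1  | Legal     | 160946
2  | Marketing | 89134 
3  | Marketing | 76216 
4  | Legal     | 62758 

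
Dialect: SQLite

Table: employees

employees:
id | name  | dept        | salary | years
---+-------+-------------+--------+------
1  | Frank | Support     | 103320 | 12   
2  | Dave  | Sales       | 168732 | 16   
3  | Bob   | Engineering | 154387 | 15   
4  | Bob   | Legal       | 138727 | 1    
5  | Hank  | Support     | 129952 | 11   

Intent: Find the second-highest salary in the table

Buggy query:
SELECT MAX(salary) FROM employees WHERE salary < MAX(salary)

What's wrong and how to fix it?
Bug: MAX(salary) on the right of the comparison is an aggregate-in-WHERE error

Fix: Compute the overall MAX in a subquery, then take MAX of rows below it

Corrected query:
SELECT MAX(salary) FROM employees WHERE salary < (SELECT MAX(salary) FROM employees)

Result:
MAX(salary)
-----------
154387     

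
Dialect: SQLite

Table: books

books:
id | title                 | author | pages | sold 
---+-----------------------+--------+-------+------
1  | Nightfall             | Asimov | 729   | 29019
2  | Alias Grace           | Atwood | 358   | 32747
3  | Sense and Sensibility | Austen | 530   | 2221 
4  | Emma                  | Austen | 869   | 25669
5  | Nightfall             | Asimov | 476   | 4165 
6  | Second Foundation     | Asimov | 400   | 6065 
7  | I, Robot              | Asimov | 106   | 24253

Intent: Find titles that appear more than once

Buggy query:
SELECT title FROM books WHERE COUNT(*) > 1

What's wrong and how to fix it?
Bug: COUNT(*) is an aggregate and cannot be used in WHERE

Fix: Group first, then use HAVING for the count condition

Corrected query:
SELECT title FROM books GROUP BY title HAVING COUNT(*) > 1

Result:
title    
---------
Nightfall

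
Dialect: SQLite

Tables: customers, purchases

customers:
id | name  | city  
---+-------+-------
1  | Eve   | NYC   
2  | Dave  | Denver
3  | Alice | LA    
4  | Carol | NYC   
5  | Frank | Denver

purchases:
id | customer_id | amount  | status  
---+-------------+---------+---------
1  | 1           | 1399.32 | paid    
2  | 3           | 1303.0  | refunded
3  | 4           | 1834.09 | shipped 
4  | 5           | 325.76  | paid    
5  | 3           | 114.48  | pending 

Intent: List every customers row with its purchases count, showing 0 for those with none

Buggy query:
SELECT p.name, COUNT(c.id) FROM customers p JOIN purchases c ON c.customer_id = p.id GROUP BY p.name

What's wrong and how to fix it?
Bug: An inner join excludes parents with zero children

Fix: Use LEFT JOIN so parents without children still appear (COUNT(c.id) gives 0)

Corrected query:
SELECT p.name, COUNT(c.id) FROM customers p LEFT JOIN purchases c ON c.customer_id = p.id GROUP BY p.name

Result:
name  | COUNT(c.id)
------+------------
Alice | 2          
Carol | 1          
Dave  | 0          
Eve   | 1          
Frank | 1          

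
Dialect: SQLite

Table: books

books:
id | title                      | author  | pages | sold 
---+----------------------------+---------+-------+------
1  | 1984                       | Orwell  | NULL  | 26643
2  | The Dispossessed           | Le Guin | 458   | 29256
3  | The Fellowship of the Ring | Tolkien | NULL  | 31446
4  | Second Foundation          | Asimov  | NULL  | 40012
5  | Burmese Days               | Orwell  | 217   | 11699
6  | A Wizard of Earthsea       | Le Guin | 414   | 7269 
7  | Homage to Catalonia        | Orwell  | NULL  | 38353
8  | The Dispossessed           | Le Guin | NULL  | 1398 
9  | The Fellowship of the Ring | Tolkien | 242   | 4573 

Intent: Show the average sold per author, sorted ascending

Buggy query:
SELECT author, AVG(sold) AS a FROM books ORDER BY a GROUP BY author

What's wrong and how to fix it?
Bug: ORDER BY appears before GROUP BY; SQL clause order requires GROUP BY first

Fix: Reorder: SELECT … FROM … GROUP BY … ORDER BY …

Corrected query:
SELECT author, AVG(sold) AS a FROM books GROUP BY author ORDER BY a

Result:
author  | a      
--------+--------
Le Guin | 12641  
Tolkien | 18009.5
Orwell  | 25565  
Asimov  | 40012  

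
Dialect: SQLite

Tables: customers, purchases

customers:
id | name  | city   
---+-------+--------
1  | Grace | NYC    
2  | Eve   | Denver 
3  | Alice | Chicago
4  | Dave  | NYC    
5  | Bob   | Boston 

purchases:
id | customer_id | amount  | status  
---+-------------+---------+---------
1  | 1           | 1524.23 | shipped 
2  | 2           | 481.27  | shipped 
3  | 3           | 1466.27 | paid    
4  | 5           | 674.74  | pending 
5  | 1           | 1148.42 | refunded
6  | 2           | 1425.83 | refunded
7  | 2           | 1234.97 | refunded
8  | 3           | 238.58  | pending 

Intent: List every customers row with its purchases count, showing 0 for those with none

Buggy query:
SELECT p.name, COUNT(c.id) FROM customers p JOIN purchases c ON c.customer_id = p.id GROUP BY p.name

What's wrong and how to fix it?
Bug: INNER JOIN drops customers rows that have no matching purchases rows

Fix: Use LEFT JOIN so parents without children still appear (COUNT(c.id) gives 0)

Corrected query:
SELECT p.name, COUNT(c.id) FROM customers p LEFT JOIN purchases c ON c.customer_id = p.id GROUP BY p.name

Result:
name  | COUNT(c.id)
------+------------
Alice | 2          
Bob   | 1          
Dave  | 0          
Eve   | 3          
Grace | 2          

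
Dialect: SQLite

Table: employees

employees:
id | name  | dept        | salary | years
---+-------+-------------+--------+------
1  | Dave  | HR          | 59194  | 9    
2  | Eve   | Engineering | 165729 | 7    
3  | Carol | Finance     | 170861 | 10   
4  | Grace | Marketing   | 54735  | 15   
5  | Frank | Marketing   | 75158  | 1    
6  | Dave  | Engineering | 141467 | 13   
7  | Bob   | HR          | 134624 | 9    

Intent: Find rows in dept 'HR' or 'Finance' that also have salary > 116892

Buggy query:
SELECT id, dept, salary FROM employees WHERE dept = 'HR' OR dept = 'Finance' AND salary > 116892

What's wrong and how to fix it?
Bug: Without parentheses, AND is evaluated before OR, so the salary filter only applies to the 'Finance' branch

Fix: Add parentheses around the OR so the AND applies to both alternatives

Corrected query:
SELECT id, dept, salary FROM employees WHERE (dept = 'HR' OR dept = 'Finance') AND salary > 116892

Result:
id | dept    | salary
---+---------+-------
3  | Finance | 170861
7  | HR      | 134624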